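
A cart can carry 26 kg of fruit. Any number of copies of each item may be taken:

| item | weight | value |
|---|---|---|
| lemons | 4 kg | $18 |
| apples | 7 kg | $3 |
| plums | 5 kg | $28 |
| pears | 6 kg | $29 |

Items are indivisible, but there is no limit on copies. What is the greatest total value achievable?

$141

Best value-per-unit is plums at 28/5; filling with it alone gives 5×28 = 140.
Optimal mix: 4×plums + 1×pears → weight 26, value 141.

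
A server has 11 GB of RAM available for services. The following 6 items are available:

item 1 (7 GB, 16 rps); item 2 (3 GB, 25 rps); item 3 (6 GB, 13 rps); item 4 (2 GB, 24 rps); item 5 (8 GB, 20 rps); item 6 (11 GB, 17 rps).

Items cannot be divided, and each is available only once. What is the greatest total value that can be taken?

62 rps

Check high-value combinations within 11 GB:
- item 2+item 3+item 4: memory 3+6+2=11, value 25+13+24=62
- item 2+item 4: memory 3+2=5, value 25+24=49
- item 2+item 5: memory 3+8=11, value 25+20=45
- item 4+item 5: memory 2+8=10, value 24+20=44
- item 1+item 2: memory 7+3=10, value 16+25=41
Best: 62 rps.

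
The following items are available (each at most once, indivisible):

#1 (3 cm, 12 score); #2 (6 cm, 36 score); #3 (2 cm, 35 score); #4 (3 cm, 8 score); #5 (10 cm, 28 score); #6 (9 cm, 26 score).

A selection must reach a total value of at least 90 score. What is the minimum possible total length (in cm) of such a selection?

Subsets with value ≥ 90, sorted by total length:
- #1+#2+#3+#4: length 14, value 91
- #2+#3+#6: length 17, value 97
- #2+#3+#5: length 18, value 99
- #1+#2+#3+#6: length 20, value 109
Minimum length: 14 cm.

14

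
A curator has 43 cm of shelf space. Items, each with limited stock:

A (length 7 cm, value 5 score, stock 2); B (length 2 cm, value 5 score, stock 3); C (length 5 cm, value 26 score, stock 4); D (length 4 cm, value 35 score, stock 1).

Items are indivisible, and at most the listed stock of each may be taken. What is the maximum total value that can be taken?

159 score

Top feasible selections:
- 1×A + 3×B + 4×C + 1×D: length 37, value 159
- 2×A + 2×B + 4×C + 1×D: length 42, value 159
Best: 159 score.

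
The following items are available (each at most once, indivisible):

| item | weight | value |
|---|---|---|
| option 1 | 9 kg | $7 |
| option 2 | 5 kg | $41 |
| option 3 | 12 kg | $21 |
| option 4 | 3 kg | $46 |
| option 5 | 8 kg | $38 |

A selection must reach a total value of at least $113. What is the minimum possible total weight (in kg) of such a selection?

16

Subsets with value ≥ 113, sorted by total weight:
- option 2+option 4+option 5: weight 16, value 125
- option 1+option 2+option 4+option 5: weight 25, value 132
- option 2+option 3+option 4+option 5: weight 28, value 146
- option 1+option 2+option 3+option 4: weight 29, value 115
Minimum weight: 16 kg.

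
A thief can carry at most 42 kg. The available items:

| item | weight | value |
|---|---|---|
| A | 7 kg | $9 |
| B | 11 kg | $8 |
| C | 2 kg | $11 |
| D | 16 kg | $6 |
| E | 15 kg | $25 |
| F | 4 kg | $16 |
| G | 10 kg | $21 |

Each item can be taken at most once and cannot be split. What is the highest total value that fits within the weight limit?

$82

This is a 0/1 knapsack; check combinations near the capacity.
- A+C+E+F+G: weight 7+2+15+4+10=38, value 9+11+25+16+21=82
- B+C+E+F+G: weight 11+2+15+4+10=42, value 8+11+25+16+21=81
- C+E+F+G: weight 2+15+4+10=31, value 11+25+16+21=73
- A+E+F+G: weight 7+15+4+10=36, value 9+25+16+21=71
- B+E+F+G: weight 11+15+4+10=40, value 8+25+16+21=70
Best: $82.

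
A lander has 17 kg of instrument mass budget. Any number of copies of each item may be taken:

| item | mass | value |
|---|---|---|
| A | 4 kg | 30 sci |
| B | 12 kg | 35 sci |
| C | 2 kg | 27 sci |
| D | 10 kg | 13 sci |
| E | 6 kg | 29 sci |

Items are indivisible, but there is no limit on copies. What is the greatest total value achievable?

216 sci

Best value-per-unit is C at 27/2, and filling with it alone uses mass 8×2=16. No mix of the others beats 8×27 = 216.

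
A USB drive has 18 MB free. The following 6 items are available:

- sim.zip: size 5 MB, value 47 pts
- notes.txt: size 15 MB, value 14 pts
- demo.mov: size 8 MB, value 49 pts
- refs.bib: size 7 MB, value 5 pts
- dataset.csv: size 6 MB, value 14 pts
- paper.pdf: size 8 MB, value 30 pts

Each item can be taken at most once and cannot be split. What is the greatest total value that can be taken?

Check high-value combinations within 18 MB:
- sim.zip+demo.mov: size 5+8=13, value 47+49=96
- demo.mov+paper.pdf: size 8+8=16, value 49+30=79
- sim.zip+paper.pdf: size 5+8=13, value 47+30=77
Best: 96 pts.

96 pts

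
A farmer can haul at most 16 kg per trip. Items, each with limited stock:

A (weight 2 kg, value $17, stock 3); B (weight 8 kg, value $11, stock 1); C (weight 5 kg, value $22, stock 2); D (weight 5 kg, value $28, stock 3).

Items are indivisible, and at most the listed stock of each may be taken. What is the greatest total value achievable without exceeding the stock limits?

Best selections within weight 16 and stock limits:
- 3×A + 2×D: weight 16, value 107
- 3×A + 1×C + 1×D: weight 16, value 101
Best: $107.

$107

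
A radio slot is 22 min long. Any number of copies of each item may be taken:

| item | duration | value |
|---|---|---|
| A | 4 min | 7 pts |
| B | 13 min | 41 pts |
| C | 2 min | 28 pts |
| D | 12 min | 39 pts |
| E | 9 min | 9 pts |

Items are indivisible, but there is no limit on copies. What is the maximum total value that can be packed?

Best value-per-unit is C at 28/2, and filling with it alone uses duration 11×2=22. No mix of the others beats 11×28 = 308.

308 pts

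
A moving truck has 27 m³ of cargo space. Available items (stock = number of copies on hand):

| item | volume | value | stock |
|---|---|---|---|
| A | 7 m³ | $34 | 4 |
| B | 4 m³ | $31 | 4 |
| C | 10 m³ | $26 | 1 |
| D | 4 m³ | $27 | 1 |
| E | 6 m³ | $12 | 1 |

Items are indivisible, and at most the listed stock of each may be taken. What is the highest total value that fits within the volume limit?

$185

Top feasible selections:
- 1×A + 4×B + 1×D: volume 27, value 185
- 4×B + 1×D + 1×E: volume 26, value 163
- 2×A + 3×B: volume 26, value 161
Best: $185.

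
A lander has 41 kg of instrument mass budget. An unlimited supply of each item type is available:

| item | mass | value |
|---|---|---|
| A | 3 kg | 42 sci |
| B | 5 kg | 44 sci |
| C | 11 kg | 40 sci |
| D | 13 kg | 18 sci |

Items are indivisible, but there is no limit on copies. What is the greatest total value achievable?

548 sci

Best value-per-unit is A at 42/3; filling with it alone gives 13×42 = 546.
Optimal mix: 12×A + 1×B → mass 41, value 548.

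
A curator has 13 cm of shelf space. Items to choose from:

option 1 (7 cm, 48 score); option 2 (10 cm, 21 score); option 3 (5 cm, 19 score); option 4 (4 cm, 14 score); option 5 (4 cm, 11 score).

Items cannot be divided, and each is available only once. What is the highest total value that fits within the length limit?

Check high-value combinations within 13 cm:
- option 1+option 3: length 7+5=12, value 48+19=67
- option 1+option 4: length 7+4=11, value 48+14=62
- option 1+option 5: length 7+4=11, value 48+11=59
- option 1: length 7, value 48
Best: 67 score.

67 score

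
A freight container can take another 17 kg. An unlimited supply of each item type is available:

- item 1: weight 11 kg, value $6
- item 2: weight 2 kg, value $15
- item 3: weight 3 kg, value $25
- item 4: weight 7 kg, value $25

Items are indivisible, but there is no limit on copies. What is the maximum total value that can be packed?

$140

Best value-per-unit is item 3 at 25/3; filling with it alone gives 5×25 = 125.
Optimal mix: 1×item 2 + 5×item 3 → weight 17, value 140.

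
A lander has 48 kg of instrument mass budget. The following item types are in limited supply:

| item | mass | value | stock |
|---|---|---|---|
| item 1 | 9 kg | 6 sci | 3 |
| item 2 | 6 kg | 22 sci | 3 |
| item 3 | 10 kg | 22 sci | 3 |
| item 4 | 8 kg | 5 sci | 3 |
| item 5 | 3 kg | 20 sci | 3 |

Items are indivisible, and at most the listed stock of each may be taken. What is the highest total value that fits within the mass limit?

Best selections within mass 48 and stock limits:
- 3×item 2 + 2×item 3 + 3×item 5: mass 47, value 170
- 1×item 1 + 3×item 2 + 1×item 3 + 3×item 5: mass 46, value 154
Best: 170 sci.

170 sci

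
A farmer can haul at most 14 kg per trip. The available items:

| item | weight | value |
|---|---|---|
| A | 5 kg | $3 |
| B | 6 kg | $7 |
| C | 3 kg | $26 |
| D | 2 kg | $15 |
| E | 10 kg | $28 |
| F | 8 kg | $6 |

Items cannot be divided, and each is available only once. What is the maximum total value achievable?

$54

Check high-value combinations within 14 kg:
- C+E: weight 3+10=13, value 26+28=54
- B+C+D: weight 6+3+2=11, value 7+26+15=48
- C+D+F: weight 3+2+8=13, value 26+15+6=47
- A+C+D: weight 5+3+2=10, value 3+26+15=44
- D+E: weight 2+10=12, value 15+28=43
Best: $54.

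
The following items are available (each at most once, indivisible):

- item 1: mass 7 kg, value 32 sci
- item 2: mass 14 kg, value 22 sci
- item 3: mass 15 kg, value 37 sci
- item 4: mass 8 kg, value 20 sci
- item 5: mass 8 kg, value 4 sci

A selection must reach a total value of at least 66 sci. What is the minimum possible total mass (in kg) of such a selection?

22

Subsets with value ≥ 66, sorted by total mass:
- item 1+item 3: mass 22, value 69
- item 1+item 2+item 4: mass 29, value 74
Minimum mass: 22 kg.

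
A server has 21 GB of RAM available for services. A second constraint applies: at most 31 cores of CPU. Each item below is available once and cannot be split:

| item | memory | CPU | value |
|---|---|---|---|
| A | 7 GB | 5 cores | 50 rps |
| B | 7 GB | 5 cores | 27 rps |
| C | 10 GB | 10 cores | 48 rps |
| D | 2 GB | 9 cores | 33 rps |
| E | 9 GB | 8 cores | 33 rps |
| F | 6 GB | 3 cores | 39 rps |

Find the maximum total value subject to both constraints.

131 rps

Feasible sets respecting both limits:
- A+C+D: memory 19, CPU 24, value 131
- A+D+F: memory 15, CPU 17, value 122
- C+D+F: memory 18, CPU 22, value 120
- A+D+E: memory 18, CPU 22, value 116
Best: 131 rps.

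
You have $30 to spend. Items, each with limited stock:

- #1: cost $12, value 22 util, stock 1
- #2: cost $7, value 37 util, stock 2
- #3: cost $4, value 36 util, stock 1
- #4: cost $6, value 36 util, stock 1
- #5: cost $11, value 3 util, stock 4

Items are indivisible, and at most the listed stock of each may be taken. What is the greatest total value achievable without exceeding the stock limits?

Best selections within cost 30 and stock limits:
- 2×#2 + 1×#3 + 1×#4: cost 24, value 146
- 1×#1 + 2×#2 + 1×#3: cost 30, value 132
- 1×#1 + 1×#2 + 1×#3 + 1×#4: cost 29, value 131
Best: 146 util.

146 util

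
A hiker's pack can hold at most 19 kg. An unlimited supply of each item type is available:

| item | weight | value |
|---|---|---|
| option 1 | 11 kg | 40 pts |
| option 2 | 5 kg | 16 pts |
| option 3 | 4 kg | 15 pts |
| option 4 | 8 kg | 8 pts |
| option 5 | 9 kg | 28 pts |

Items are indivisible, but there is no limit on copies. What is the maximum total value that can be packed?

70 pts

Best value-per-unit is option 3 at 15/4; filling with it alone gives 4×15 = 60.
Optimal mix: 1×option 1 + 2×option 3 → weight 19, value 70.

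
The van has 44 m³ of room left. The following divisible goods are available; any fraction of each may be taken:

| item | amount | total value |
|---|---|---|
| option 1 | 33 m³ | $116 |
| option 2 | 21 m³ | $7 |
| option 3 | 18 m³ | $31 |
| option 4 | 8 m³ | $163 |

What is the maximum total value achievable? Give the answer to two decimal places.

Take in order of value per unit:
- option 4 (163/8 per unit): all 8 → value 163, running total 163.00
- option 1 (116/33 per unit): all 33 → value 116, running total 279.00
- option 3 (31/18 per unit): 3 of 18 → value 3×31/18 = 5.1667, running total 284.17
Total 284.17.

284.17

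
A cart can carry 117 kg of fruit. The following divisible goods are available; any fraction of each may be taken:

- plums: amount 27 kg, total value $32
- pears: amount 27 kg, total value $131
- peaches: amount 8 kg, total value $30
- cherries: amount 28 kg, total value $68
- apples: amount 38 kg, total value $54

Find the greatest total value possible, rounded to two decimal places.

Take in order of value per unit:
- pears (131/27 per unit): all 27 → value 131, running total 131.00
- peaches (30/8 per unit): all 8 → value 30, running total 161.00
- cherries (68/28 per unit): all 28 → value 68, running total 229.00
- apples (54/38 per unit): all 38 → value 54, running total 283.00
- plums (32/27 per unit): 16 of 27 → value 16×32/27 = 18.9630, running total 301.96
Total 301.96.

301.96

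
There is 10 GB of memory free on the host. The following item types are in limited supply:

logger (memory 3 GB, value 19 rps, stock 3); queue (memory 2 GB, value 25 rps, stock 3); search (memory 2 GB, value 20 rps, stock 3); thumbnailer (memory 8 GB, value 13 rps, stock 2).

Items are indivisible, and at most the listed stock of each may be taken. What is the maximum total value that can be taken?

115 rps

Best selections within memory 10 and stock limits:
- 3×queue + 2×search: memory 10, value 115
- 2×queue + 3×search: memory 10, value 110
- 3×queue + 1×search: memory 8, value 95
- 1×logger + 3×queue: memory 9, value 94
Best: 115 rps.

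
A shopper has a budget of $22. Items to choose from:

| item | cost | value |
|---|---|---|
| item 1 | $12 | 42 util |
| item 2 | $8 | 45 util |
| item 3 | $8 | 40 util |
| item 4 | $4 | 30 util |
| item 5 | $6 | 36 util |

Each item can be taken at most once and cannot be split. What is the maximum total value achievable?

121 util

Check high-value combinations within $22:
- item 2+item 3+item 5: cost 8+8+6=22, value 45+40+36=121
- item 2+item 3+item 4: cost 8+8+4=20, value 45+40+30=115
- item 2+item 4+item 5: cost 8+4+6=18, value 45+30+36=111
- item 1+item 4+item 5: cost 12+4+6=22, value 42+30+36=108
Best: 121 util.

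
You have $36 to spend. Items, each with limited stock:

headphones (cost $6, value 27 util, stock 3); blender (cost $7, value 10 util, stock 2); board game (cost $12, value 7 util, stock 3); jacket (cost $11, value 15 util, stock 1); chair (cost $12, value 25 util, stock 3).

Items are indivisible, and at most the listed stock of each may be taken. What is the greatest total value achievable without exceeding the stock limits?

Best selections within cost 36 and stock limits:
- 3×headphones + 1×chair: cost 30, value 106
- 3×headphones + 1×blender + 1×jacket: cost 36, value 106
- 2×headphones + 2×chair: cost 36, value 104
- 3×headphones + 2×blender: cost 32, value 101
Best: 106 util.

106 util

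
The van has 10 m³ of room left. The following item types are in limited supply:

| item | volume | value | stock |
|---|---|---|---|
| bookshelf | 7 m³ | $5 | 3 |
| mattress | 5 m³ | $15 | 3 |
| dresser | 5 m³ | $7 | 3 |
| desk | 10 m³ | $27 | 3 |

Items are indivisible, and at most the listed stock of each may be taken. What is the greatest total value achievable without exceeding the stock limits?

$30

Top feasible selections:
- 2×mattress: volume 10, value 30
- 1×desk: volume 10, value 27
Best: $30.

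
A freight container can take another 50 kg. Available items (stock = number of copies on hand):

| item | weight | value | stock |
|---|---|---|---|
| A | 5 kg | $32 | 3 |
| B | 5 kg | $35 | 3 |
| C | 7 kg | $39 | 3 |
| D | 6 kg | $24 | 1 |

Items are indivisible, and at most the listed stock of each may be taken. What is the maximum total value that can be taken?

Best selections within weight 50 and stock limits:
- 3×A + 3×B + 2×C + 1×D: weight 50, value 303
- 2×A + 3×B + 3×C: weight 46, value 286
- 3×A + 2×B + 3×C: weight 46, value 283
- 3×A + 3×B + 2×C: weight 44, value 279
Best: $303.

$303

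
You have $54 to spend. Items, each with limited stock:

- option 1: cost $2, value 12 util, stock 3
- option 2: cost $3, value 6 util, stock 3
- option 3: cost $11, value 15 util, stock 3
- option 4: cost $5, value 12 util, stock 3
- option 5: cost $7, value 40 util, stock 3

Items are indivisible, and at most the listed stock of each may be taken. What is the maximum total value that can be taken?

Top feasible selections:
- 3×option 1 + 3×option 2 + 3×option 4 + 3×option 5: cost 51, value 210
- 3×option 1 + 1×option 3 + 3×option 4 + 3×option 5: cost 53, value 207
- 3×option 1 + 2×option 2 + 1×option 3 + 2×option 4 + 3×option 5: cost 54, value 207
- 3×option 1 + 2×option 2 + 3×option 4 + 3×option 5: cost 48, value 204
Best: 210 util.

210 util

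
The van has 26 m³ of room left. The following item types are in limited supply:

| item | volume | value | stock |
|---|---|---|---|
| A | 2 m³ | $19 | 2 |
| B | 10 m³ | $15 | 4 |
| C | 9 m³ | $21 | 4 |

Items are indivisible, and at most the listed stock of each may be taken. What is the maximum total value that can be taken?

Top feasible selections:
- 2×A + 2×C: volume 22, value 80
- 2×A + 1×B + 1×C: volume 23, value 74
- 2×A + 2×B: volume 24, value 68
Best: $80.

$80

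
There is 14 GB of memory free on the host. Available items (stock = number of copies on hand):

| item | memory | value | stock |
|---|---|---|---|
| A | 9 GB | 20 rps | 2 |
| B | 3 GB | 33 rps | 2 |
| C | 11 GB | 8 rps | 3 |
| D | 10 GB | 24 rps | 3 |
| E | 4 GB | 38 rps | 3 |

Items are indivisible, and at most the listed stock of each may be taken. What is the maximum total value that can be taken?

Best selections within memory 14 and stock limits:
- 2×B + 2×E: memory 14, value 142
- 3×E: memory 12, value 114
Best: 142 rps.

142 rps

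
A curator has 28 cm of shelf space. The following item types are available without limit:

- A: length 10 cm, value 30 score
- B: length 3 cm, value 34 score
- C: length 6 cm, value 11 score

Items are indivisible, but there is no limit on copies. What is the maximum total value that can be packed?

Best value-per-unit is B at 34/3, and filling with it alone uses length 9×3=27. No mix of the others beats 9×34 = 306.

306 score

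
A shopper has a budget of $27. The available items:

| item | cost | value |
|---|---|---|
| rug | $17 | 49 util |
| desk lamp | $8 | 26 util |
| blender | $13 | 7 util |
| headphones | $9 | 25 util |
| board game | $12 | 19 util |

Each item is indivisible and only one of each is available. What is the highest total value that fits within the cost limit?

75 util

Check high-value combinations within $27:
- rug+desk lamp: cost 17+8=25, value 49+26=75
- rug+headphones: cost 17+9=26, value 49+25=74
- desk lamp+headphones: cost 8+9=17, value 26+25=51
- rug: cost 17, value 49
Best: 75 util.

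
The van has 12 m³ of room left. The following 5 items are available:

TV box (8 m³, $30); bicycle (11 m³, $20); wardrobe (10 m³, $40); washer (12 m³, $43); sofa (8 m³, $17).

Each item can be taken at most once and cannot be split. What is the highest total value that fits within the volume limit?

Check high-value combinations within 12 m³:
- washer: volume 12, value 43
- wardrobe: volume 10, value 40
- TV box: volume 8, value 30
Best: $43.

$43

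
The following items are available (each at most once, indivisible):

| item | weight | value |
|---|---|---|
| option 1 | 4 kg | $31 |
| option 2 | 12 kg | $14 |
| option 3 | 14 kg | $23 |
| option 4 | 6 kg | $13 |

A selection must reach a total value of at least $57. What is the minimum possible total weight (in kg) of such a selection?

Subsets with value ≥ 57, sorted by total weight:
- option 1+option 2+option 4: weight 22, value 58
- option 1+option 3+option 4: weight 24, value 67
Minimum weight: 22 kg.

22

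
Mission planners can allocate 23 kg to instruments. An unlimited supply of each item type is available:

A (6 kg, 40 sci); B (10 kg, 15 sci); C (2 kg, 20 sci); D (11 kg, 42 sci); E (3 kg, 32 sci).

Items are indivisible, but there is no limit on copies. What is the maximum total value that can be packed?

244 sci

Best value-per-unit is E at 32/3; filling with it alone gives 7×32 = 224.
Optimal mix: 1×C + 7×E → mass 23, value 244.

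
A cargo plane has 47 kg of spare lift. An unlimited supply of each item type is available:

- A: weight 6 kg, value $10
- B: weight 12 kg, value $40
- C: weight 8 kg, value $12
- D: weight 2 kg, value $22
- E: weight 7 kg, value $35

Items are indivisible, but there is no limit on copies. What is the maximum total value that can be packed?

Best value-per-unit is D at 22/2, and filling with it alone uses weight 23×2=46. No mix of the others beats 23×22 = 506.

$506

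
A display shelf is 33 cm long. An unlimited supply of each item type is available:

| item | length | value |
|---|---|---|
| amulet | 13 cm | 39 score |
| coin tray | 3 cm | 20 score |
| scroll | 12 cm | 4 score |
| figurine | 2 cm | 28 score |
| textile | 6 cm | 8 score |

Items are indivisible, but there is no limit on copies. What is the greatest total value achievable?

Best value-per-unit is figurine at 28/2, and filling with it alone uses length 16×2=32. No mix of the others beats 16×28 = 448.

448 score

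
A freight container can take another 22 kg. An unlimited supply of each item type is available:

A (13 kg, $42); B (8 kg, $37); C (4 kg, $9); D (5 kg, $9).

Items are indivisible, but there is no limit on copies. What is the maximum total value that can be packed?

Best value-per-unit is B at 37/8; filling with it alone gives 2×37 = 74.
Optimal mix: 2×B + 1×C → weight 20, value 83.

$83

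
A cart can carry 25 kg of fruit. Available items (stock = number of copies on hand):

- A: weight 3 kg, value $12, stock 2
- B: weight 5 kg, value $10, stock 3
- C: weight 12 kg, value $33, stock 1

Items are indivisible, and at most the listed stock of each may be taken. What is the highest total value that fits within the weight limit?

$67

Best selections within weight 25 and stock limits:
- 2×A + 1×B + 1×C: weight 23, value 67
- 1×A + 2×B + 1×C: weight 25, value 65
- 2×A + 1×C: weight 18, value 57
Best: $67.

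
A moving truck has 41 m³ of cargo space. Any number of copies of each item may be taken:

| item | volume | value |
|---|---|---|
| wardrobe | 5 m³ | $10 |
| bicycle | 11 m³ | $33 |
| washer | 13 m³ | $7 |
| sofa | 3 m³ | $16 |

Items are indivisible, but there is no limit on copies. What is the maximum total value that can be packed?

$208

Best value-per-unit is sofa at 16/3, and filling with it alone uses volume 13×3=39. No mix of the others beats 13×16 = 208.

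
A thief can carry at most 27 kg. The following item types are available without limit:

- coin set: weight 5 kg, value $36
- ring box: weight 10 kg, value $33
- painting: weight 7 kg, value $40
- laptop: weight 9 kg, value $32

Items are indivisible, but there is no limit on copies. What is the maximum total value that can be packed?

$184

Best value-per-unit is coin set at 36/5; filling with it alone gives 5×36 = 180.
Optimal mix: 4×coin set + 1×painting → weight 27, value 184.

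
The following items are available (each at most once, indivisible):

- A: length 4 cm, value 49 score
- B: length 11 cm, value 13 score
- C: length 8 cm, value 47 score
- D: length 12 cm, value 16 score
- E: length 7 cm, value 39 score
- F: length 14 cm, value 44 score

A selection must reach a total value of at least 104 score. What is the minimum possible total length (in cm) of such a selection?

19

Subsets with value ≥ 104, sorted by total length:
- A+C+E: length 19, value 135
- A+B+C: length 23, value 109
- A+D+E: length 23, value 104
- A+C+D: length 24, value 112
Minimum length: 19 cm.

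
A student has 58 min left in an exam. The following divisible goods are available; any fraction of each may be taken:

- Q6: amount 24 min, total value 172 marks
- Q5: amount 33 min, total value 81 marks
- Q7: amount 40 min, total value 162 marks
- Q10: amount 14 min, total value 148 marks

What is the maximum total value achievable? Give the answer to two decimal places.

Take in order of value per unit:
- Q10 (148/14 per unit): all 14 → value 148, running total 148.00
- Q6 (172/24 per unit): all 24 → value 172, running total 320.00
- Q7 (162/40 per unit): 20 of 40 → value 20×162/40 = 81.0000, running total 401.00
Total 401.00.

401.00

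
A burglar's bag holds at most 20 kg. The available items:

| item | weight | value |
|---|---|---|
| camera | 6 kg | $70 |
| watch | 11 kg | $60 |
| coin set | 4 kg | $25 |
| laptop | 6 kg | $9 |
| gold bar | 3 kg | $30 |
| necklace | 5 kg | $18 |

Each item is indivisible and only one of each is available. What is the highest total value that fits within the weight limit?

$160

Check high-value combinations within 20 kg:
- camera+watch+gold bar: weight 6+11+3=20, value 70+60+30=160
- camera+coin set+gold bar+necklace: weight 6+4+3+5=18, value 70+25+30+18=143
- camera+coin set+laptop+gold bar: weight 6+4+6+3=19, value 70+25+9+30=134
- camera+watch: weight 6+11=17, value 70+60=130
Best: $160.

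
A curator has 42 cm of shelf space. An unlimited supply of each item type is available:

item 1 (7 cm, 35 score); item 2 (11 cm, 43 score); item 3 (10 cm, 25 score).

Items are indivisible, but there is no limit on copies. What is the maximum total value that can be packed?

210 score

Best value-per-unit is item 1 at 35/7, and filling with it alone uses length 6×7=42. No mix of the others beats 6×35 = 210.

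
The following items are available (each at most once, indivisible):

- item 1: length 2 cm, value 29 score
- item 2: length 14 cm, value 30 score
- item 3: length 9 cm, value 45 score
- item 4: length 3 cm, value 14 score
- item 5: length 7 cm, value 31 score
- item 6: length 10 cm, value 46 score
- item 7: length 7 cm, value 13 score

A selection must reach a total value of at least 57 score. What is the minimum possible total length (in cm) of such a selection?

9

Subsets with value ≥ 57, sorted by total length:
- item 1+item 5: length 9, value 60
- item 1+item 3: length 11, value 74
- item 1+item 6: length 12, value 75
Minimum length: 9 cm.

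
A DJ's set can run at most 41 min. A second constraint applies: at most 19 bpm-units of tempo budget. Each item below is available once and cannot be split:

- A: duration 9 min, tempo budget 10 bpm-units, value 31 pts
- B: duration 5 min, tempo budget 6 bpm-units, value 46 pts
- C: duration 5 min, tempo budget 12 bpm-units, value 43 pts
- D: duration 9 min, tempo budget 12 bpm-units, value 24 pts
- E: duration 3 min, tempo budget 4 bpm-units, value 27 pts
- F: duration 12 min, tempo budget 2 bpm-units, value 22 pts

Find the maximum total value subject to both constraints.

99 pts

Feasible sets respecting both limits:
- A+B+F: duration 26, tempo budget 18, value 99
- B+E+F: duration 20, tempo budget 12, value 95
- C+E+F: duration 20, tempo budget 18, value 92
- B+C: duration 10, tempo budget 18, value 89
Best: 99 pts.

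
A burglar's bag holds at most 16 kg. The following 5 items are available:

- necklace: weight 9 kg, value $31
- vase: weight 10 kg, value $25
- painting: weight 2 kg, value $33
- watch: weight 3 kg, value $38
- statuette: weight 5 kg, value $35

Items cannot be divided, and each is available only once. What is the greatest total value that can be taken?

$106

Check high-value combinations within 16 kg:
- painting+watch+statuette: weight 2+3+5=10, value 33+38+35=106
- necklace+painting+watch: weight 9+2+3=14, value 31+33+38=102
- necklace+painting+statuette: weight 9+2+5=16, value 31+33+35=99
- vase+painting+watch: weight 10+2+3=15, value 25+33+38=96
Best: $106.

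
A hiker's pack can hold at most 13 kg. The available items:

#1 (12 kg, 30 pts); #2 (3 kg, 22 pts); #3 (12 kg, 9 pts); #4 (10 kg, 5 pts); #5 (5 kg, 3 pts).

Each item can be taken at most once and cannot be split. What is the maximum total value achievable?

Check high-value combinations within 13 kg:
- #1: weight 12, value 30
- #2+#4: weight 3+10=13, value 22+5=27
- #2+#5: weight 3+5=8, value 22+3=25
- #2: weight 3, value 22
- #3: weight 12, value 9
Best: 30 pts.

30 pts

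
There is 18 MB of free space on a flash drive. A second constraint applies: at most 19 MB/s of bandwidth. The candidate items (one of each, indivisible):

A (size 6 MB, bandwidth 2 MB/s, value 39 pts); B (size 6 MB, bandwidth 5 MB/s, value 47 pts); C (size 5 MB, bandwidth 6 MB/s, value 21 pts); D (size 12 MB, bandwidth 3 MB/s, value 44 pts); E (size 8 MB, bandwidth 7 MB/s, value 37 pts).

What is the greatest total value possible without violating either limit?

107 pts

Feasible sets respecting both limits:
- A+B+C: size 17, bandwidth 13, value 107
- B+D: size 18, bandwidth 8, value 91
- A+B: size 12, bandwidth 7, value 86
Best: 107 pts.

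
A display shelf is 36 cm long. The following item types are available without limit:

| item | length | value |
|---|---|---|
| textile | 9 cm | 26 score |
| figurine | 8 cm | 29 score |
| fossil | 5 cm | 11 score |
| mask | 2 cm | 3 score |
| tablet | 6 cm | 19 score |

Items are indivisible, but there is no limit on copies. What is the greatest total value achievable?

Best value-per-unit is figurine at 29/8; filling with it alone gives 4×29 = 116.
Optimal mix: 3×figurine + 2×tablet → length 36, value 125.

125 score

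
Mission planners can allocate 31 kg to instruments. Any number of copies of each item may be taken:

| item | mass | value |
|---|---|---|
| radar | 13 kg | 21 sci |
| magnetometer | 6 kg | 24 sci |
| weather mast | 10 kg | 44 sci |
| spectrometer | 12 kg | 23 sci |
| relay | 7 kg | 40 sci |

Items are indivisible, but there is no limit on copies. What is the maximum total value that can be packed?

Best value-per-unit is relay at 40/7; filling with it alone gives 4×40 = 160.
Optimal mix: 1×weather mast + 3×relay → mass 31, value 164.

164 sci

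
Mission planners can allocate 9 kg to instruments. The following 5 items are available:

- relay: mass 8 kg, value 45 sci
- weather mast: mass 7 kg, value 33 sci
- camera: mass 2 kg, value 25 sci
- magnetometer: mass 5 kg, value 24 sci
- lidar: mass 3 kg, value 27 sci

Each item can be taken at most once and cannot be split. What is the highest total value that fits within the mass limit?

Check high-value combinations within 9 kg:
- weather mast+camera: mass 7+2=9, value 33+25=58
- camera+lidar: mass 2+3=5, value 25+27=52
- magnetometer+lidar: mass 5+3=8, value 24+27=51
- camera+magnetometer: mass 2+5=7, value 25+24=49
- relay: mass 8, value 45
Best: 58 sci.

58 sci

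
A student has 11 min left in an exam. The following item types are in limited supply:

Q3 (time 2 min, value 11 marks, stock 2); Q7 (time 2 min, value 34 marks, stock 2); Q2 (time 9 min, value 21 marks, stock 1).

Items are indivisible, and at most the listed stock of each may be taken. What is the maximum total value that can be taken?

Top feasible selections:
- 2×Q3 + 2×Q7: time 8, value 90
- 1×Q3 + 2×Q7: time 6, value 79
- 2×Q7: time 4, value 68
Best: 90 marks.

90 marks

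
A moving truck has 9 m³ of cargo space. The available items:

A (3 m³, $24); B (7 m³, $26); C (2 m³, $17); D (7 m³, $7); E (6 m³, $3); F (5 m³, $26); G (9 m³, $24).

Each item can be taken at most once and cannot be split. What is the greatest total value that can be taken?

Check high-value combinations within 9 m³:
- A+F: volume 3+5=8, value 24+26=50
- C+F: volume 2+5=7, value 17+26=43
- B+C: volume 7+2=9, value 26+17=43
Best: $50.

$50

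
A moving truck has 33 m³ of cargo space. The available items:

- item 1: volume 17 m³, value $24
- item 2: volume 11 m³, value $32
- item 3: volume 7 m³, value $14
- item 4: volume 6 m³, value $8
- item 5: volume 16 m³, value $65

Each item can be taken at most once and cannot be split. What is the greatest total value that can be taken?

$105

Check high-value combinations within 33 m³:
- item 2+item 4+item 5: volume 11+6+16=33, value 32+8+65=105
- item 2+item 5: volume 11+16=27, value 32+65=97
- item 1+item 5: volume 17+16=33, value 24+65=89
- item 3+item 4+item 5: volume 7+6+16=29, value 14+8+65=87
Best: $105.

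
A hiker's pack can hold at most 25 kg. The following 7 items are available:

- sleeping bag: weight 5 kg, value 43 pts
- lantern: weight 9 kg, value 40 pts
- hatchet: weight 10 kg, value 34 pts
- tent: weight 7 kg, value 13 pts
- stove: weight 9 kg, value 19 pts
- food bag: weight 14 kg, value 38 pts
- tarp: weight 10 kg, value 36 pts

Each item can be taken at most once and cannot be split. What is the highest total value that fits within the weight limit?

Check high-value combinations within 25 kg:
- sleeping bag+lantern+tarp: weight 5+9+10=24, value 43+40+36=119
- sleeping bag+lantern+hatchet: weight 5+9+10=24, value 43+40+34=117
- sleeping bag+hatchet+tarp: weight 5+10+10=25, value 43+34+36=113
Best: 119 pts.

119 pts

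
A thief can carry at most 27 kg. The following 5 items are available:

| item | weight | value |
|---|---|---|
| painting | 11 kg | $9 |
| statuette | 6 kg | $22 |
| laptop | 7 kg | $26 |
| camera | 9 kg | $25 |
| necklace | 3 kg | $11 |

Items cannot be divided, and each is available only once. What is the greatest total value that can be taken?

Check high-value combinations within 27 kg:
- statuette+laptop+camera+necklace: weight 6+7+9+3=25, value 22+26+25+11=84
- statuette+laptop+camera: weight 6+7+9=22, value 22+26+25=73
- painting+statuette+laptop+necklace: weight 11+6+7+3=27, value 9+22+26+11=68
- laptop+camera+necklace: weight 7+9+3=19, value 26+25+11=62
- painting+laptop+camera: weight 11+7+9=27, value 9+26+25=60
Best: $84.

$84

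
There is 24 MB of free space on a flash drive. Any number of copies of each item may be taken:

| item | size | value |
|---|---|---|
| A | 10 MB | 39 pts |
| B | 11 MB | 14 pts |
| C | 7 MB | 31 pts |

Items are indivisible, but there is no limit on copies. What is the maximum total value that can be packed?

101 pts

Best value-per-unit is C at 31/7; filling with it alone gives 3×31 = 93.
Optimal mix: 1×A + 2×C → size 24, value 101.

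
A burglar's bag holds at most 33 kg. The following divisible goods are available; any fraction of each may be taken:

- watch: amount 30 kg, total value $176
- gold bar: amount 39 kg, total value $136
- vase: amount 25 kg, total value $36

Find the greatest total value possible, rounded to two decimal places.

186.46

Take in order of value per unit:
- watch (176/30 per unit): all 30 → value 176, running total 176.00
- gold bar (136/39 per unit): 3 of 39 → value 3×136/39 = 10.4615, running total 186.46
Total 186.46.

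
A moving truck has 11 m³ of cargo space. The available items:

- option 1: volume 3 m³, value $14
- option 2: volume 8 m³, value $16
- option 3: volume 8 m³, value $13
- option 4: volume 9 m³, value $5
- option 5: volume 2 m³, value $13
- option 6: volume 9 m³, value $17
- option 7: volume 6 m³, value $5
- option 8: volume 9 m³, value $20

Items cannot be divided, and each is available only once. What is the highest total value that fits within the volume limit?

$33

Check high-value combinations within 11 m³:
- option 5+option 8: volume 2+9=11, value 13+20=33
- option 1+option 5+option 7: volume 3+2+6=11, value 14+13+5=32
- option 1+option 2: volume 3+8=11, value 14+16=30
- option 5+option 6: volume 2+9=11, value 13+17=30
Best: $33.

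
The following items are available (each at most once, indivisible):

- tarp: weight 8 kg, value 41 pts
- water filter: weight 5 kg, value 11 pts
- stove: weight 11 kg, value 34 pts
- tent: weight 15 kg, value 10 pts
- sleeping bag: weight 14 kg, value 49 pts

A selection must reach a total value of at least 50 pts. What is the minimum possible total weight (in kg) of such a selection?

Subsets with value ≥ 50, sorted by total weight:
- tarp+water filter: weight 13, value 52
- tarp+stove: weight 19, value 75
Minimum weight: 13 kg.

13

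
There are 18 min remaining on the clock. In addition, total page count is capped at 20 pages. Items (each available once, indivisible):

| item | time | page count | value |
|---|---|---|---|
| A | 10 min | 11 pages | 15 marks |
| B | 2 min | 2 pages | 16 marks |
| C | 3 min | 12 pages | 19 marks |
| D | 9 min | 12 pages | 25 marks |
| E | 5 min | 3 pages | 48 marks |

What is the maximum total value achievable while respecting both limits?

89 marks

Feasible sets respecting both limits:
- B+D+E: time 16, page count 17, value 89
- B+C+E: time 10, page count 17, value 83
- A+B+E: time 17, page count 16, value 79
Best: 89 marks.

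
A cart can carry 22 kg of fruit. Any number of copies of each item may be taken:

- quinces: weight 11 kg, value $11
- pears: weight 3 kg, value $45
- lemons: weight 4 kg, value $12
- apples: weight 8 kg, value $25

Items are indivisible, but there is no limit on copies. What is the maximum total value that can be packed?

$315

Best value-per-unit is pears at 45/3, and filling with it alone uses weight 7×3=21. No mix of the others beats 7×45 = 315.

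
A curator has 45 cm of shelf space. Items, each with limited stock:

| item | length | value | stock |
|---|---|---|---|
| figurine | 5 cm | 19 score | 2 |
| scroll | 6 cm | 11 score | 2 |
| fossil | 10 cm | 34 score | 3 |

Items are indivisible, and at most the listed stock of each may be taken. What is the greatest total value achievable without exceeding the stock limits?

Best selections within length 45 and stock limits:
- 2×figurine + 3×fossil: length 40, value 140
- 1×figurine + 1×scroll + 3×fossil: length 41, value 132
- 2×figurine + 2×scroll + 2×fossil: length 42, value 128
- 2×scroll + 3×fossil: length 42, value 124
Best: 140 score.

140 score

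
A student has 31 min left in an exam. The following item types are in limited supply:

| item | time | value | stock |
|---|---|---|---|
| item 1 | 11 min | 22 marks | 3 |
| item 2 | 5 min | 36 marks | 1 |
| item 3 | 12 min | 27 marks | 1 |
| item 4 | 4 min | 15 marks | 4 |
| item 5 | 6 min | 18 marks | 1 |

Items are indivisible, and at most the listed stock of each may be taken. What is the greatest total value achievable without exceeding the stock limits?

Best selections within time 31 and stock limits:
- 1×item 2 + 4×item 4 + 1×item 5: time 27, value 114
- 1×item 2 + 1×item 3 + 2×item 4 + 1×item 5: time 31, value 111
- 1×item 2 + 1×item 3 + 3×item 4: time 29, value 108
Best: 114 marks.

114 marks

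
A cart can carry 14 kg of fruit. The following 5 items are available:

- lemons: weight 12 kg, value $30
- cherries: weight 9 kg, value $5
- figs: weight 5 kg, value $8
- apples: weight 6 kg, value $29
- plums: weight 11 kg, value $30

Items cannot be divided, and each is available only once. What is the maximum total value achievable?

$37

Check high-value combinations within 14 kg:
- figs+apples: weight 5+6=11, value 8+29=37
- plums: weight 11, value 30
- lemons: weight 12, value 30
- apples: weight 6, value 29
- cherries+figs: weight 9+5=14, value 5+8=13
Best: $37.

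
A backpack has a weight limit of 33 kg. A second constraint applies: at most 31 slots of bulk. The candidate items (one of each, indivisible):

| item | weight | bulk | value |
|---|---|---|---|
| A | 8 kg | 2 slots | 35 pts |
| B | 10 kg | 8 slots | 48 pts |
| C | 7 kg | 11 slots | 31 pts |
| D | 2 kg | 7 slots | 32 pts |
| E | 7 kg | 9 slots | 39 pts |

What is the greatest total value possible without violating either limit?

Feasible sets respecting both limits:
- A+B+D+E: weight 27, bulk 26, value 154
- A+B+C+E: weight 32, bulk 30, value 153
- A+B+C+D: weight 27, bulk 28, value 146
- A+C+D+E: weight 24, bulk 29, value 137
Best: 154 pts.

154 pts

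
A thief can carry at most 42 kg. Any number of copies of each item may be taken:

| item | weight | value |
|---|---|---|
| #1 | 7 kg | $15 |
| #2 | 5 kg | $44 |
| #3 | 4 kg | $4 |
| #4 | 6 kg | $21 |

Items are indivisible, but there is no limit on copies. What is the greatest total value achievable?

$352

Best value-per-unit is #2 at 44/5, and filling with it alone uses weight 8×5=40. No mix of the others beats 8×44 = 352.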